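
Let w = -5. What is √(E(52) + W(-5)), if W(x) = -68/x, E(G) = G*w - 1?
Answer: I*√6185/5 ≈ 15.729*I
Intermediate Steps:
E(G) = -1 - 5*G (E(G) = G*(-5) - 1 = -5*G - 1 = -1 - 5*G)
√(E(52) + W(-5)) = √((-1 - 5*52) - 68/(-5)) = √((-1 - 260) - 68*(-⅕)) = √(-261 + 68/5) = √(-1237/5) = I*√6185/5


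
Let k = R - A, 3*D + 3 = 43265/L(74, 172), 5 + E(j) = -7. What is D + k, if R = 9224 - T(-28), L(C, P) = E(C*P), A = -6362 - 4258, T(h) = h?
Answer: 672091/36 ≈ 18669.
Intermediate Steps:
A = -10620
E(j) = -12 (E(j) = -5 - 7 = -12)
L(C, P) = -12
R = 9252 (R = 9224 - 1*(-28) = 9224 + 28 = 9252)
D = -43301/36 (D = -1 + (43265/(-12))/3 = -1 + (43265*(-1/12))/3 = -1 + (⅓)*(-43265/12) = -1 - 43265/36 = -43301/36 ≈ -1202.8)
k = 19872 (k = 9252 - 1*(-10620) = 9252 + 10620 = 19872)
D + k = -43301/36 + 19872 = 672091/36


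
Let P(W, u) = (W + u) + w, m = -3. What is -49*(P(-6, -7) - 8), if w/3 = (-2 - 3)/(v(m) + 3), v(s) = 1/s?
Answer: 10437/8 ≈ 1304.6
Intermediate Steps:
v(s) = 1/s
w = -45/8 (w = 3*((-2 - 3)/(1/(-3) + 3)) = 3*(-5/(-⅓ + 3)) = 3*(-5/8/3) = 3*(-5*3/8) = 3*(-15/8) = -45/8 ≈ -5.6250)
P(W, u) = -45/8 + W + u (P(W, u) = (W + u) - 45/8 = -45/8 + W + u)
-49*(P(-6, -7) - 8) = -49*((-45/8 - 6 - 7) - 8) = -49*(-149/8 - 8) = -49*(-213/8) = 10437/8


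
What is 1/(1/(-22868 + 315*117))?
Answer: 13987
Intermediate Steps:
1/(1/(-22868 + 315*117)) = 1/(1/(-22868 + 36855)) = 1/(1/13987) = 13987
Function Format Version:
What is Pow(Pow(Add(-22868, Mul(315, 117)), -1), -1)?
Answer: 13987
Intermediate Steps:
Pow(Pow(Add(-22868, Mul(315, 117)), -1), -1) = Pow(Pow(Add(-22868, 36855), -1), -1) = Pow(Pow(13987, -1), -1) = Pow(Rational(1, 13987), -1) = 13987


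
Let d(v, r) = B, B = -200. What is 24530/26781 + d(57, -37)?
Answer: -5331670/26781 ≈ -199.08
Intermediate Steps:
d(v, r) = -200
24530/26781 + d(57, -37) = 24530/26781 - 200 = -5331670/26781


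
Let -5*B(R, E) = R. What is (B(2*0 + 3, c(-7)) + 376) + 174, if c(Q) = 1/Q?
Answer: 2747/5 ≈ 549.40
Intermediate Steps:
B(R, E) = -R/5
(B(2*0 + 3, c(-7)) + 376) + 174 = (-(2*0 + 3)/5 + 376) + 174 = (-(0 + 3)/5 + 376) + 174 = (-1/5*3 + 376) + 174 = (-3/5 + 376) + 174 = 1877/5 + 174 = 2747/5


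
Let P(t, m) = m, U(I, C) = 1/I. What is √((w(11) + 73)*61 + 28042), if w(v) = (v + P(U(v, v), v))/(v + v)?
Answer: 2*√8139 ≈ 180.43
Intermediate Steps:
w(v) = 1 (w(v) = (v + v)/(v + v) = (2*v)/((2*v)) = (2*v)*(1/(2*v)) = 1)
√((w(11) + 73)*61 + 28042) = √((1 + 73)*61 + 28042) = √(74*61 + 28042) = √(4514 + 28042) = √32556 = 2*√8139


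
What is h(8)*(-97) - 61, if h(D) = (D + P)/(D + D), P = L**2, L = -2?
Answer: -535/4 ≈ -133.75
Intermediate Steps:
P = 4 (P = (-2)**2 = 4)
h(D) = (4 + D)/(2*D) (h(D) = (D + 4)/(D + D) = (4 + D)/((2*D)) = (4 + D)*(1/(2*D)) = (4 + D)/(2*D))
h(8)*(-97) - 61 = ((1/2)*(4 + 8)/8)*(-97) - 61 = ((1/2)*(1/8)*12)*(-97) - 61 = (3/4)*(-97) - 61 = -291/4 - 61 = -535/4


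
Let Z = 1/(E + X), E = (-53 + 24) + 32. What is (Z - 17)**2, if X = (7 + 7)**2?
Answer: 11437924/39601 ≈ 288.83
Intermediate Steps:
E = 3 (E = -29 + 32 = 3)
X = 196 (X = 14**2 = 196)
Z = 1/199 (Z = 1/(3 + 196) = 1/199 ≈ 0.0050251)
(Z - 17)**2 = (1/199 - 17)**2 = (-3382/199)**2 = 11437924/39601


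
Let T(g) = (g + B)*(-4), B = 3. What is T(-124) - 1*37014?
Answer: -36530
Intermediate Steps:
T(g) = -12 - 4*g (T(g) = (g + 3)*(-4) = (3 + g)*(-4) = -12 - 4*g)
T(-124) - 1*37014 = (-12 - 4*(-124)) - 1*37014 = (-12 + 496) - 37014 = 484 - 37014 = -36530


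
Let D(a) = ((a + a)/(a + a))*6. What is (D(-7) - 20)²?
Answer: 196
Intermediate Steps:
D(a) = 6 (D(a) = ((2*a)/((2*a)))*6 = ((2*a)*(1/(2*a)))*6 = 1*6 = 6)
(D(-7) - 20)² = (6 - 20)² = (-14)² = 196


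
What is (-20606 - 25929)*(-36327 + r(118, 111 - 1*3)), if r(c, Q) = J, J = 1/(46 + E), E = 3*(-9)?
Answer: 32119015420/19 ≈ 1.6905e+9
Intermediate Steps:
E = -27
J = 1/19 (J = 1/(46 - 27) = 1/19 ≈ 0.052632)
r(c, Q) = 1/19
(-20606 - 25929)*(-36327 + r(118, 111 - 1*3)) = (-20606 - 25929)*(-36327 + 1/19) = -46535*(-690212/19) = 32119015420/19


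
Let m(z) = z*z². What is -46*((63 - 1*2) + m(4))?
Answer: -5750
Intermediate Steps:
m(z) = z³
-46*((63 - 1*2) + m(4)) = -46*((63 - 1*2) + 4³) = -46*((63 - 2) + 64) = -46*(61 + 64) = -46*125 = -5750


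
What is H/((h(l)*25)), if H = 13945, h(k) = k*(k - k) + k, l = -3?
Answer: -2789/15 ≈ -185.93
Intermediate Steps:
h(k) = k (h(k) = k*0 + k = 0 + k = k)
H/((h(l)*25)) = 13945/((-3*25)) = 13945/(-75) = 13945*(-1/75) = -2789/15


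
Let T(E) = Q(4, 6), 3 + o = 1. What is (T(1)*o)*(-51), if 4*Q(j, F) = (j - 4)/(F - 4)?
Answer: 0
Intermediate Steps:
o = -2 (o = -3 + 1 = -2)
Q(j, F) = (-4 + j)/(4*(-4 + F)) (Q(j, F) = ((j - 4)/(F - 4))/4 = ((-4 + j)/(-4 + F))/4 = (-4 + j)/(4*(-4 + F)))
T(E) = 0 (T(E) = (-4 + 4)/(4*(-4 + 6)) = (¼)*0/2 = (¼)*(½)*0 = 0)
(T(1)*o)*(-51) = (0*(-2))*(-51) = 0*(-51) = 0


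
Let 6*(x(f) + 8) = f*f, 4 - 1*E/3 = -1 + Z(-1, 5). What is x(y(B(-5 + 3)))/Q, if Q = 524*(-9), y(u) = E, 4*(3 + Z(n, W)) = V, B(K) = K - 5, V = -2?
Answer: -803/37728 ≈ -0.021284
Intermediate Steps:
B(K) = -5 + K
Z(n, W) = -7/2 (Z(n, W) = -3 + (1/4)*(-2) = -3 - 1/2 = -7/2)
E = 51/2 (E = 12 - 3*(-1 - 7/2) = 12 - 3*(-9/2) = 12 + 27/2 = 51/2 ≈ 25.500)
y(u) = 51/2
Q = -4716
x(f) = -8 + f**2/6 (x(f) = -8 + (f*f)/6 = -8 + f**2/6)
x(y(B(-5 + 3)))/Q = (-8 + (51/2)**2/6)/(-4716) = (-8 + (1/6)*(2601/4))*(-1/4716) = (-8 + 867/8)*(-1/4716) = (803/8)*(-1/4716) = -803/37728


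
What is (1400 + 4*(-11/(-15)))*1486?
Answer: 31271384/15 ≈ 2.0848e+6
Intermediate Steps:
(1400 + 4*(-11/(-15)))*1486 = (1400 + 4*(-11*(-1/15)))*1486 = (1400 + 4*(11/15))*1486 = (1400 + 44/15)*1486 = (21044/15)*1486 = 31271384/15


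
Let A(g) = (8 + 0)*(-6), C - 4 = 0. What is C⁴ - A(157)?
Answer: 304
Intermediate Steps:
C = 4 (C = 4 + 0 = 4)
A(g) = -48 (A(g) = 8*(-6) = -48)
C⁴ - A(157) = 4⁴ - 1*(-48) = 256 + 48 = 304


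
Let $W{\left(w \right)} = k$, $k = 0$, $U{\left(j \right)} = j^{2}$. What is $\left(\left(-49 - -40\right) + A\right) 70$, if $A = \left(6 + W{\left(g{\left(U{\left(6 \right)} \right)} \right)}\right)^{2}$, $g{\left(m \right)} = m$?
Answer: $1890$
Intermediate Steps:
$W{\left(w \right)} = 0$
$A = 36$ ($A = \left(6 + 0\right)^{2} = 6^{2} = 36$)
$\left(\left(-49 - -40\right) + A\right) 70 = \left(\left(-49 - -40\right) + 36\right) 70 = \left(\left(-49 + 40\right) + 36\right) 70 = \left(-9 + 36\right) 70 = 27 \cdot 70 = 1890$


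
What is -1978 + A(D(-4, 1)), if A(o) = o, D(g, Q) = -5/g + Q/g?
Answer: -1977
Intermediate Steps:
-1978 + A(D(-4, 1)) = -1978 + (-5 + 1)/(-4) = -1978 - ¼*(-4) = -1978 + 1 = -1977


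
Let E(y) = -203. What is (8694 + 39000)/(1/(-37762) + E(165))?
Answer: -600340276/2555229 ≈ -234.95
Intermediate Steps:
(8694 + 39000)/(1/(-37762) + E(165)) = (8694 + 39000)/(1/(-37762) - 203) = 47694/(-1/37762 - 203) = 47694/(-7665687/37762) = 47694*(-37762/7665687) = -600340276/2555229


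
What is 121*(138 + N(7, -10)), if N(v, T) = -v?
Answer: 15851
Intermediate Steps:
121*(138 + N(7, -10)) = 121*(138 - 1*7) = 121*(138 - 7) = 121*131 = 15851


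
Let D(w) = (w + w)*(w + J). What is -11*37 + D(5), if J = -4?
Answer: -397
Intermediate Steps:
D(w) = 2*w*(-4 + w) (D(w) = (w + w)*(w - 4) = (2*w)*(-4 + w) = 2*w*(-4 + w))
-11*37 + D(5) = -11*37 + 2*5*(-4 + 5) = -407 + 2*5*1 = -407 + 10 = -397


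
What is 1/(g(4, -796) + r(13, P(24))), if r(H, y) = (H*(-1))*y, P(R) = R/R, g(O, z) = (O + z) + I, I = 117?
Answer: -1/688 ≈ -0.0014535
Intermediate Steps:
g(O, z) = 117 + O + z (g(O, z) = (O + z) + 117 = 117 + O + z)
P(R) = 1
r(H, y) = -H*y (r(H, y) = (-H)*y = -H*y)
1/(g(4, -796) + r(13, P(24))) = 1/((117 + 4 - 796) - 1*13*1) = 1/(-675 - 13) = 1/(-688) = -1/688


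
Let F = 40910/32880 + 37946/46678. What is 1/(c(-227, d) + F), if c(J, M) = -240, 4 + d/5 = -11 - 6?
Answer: -76738632/18259408607 ≈ -0.0042027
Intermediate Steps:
d = -105 (d = -20 + 5*(-11 - 6) = -20 + 5*(-17) = -20 - 85 = -105)
F = 157863073/76738632 (F = 40910*(1/32880) + 37946*(1/46678) = 4091/3288 + 18973/23339 = 157863073/76738632 ≈ 2.0572)
1/(c(-227, d) + F) = 1/(-240 + 157863073/76738632) = 1/(-18259408607/76738632) = -76738632/18259408607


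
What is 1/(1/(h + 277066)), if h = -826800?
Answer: -549734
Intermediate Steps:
1/(1/(h + 277066)) = 1/(1/(-826800 + 277066)) = 1/(1/(-549734)) = 1/(-1/549734) = -549734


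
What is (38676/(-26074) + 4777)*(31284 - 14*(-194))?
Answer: 2116785974000/13037 ≈ 1.6237e+8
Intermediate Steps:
(38676/(-26074) + 4777)*(31284 - 14*(-194)) = (38676*(-1/26074) + 4777)*(31284 + 2716) = (-19338/13037 + 4777)*34000 = (62258411/13037)*34000 = 2116785974000/13037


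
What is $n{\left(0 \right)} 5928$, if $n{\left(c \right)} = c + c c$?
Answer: $0$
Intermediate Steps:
$n{\left(c \right)} = c + c^{2}$
$n{\left(0 \right)} 5928 = 0 \left(1 + 0\right) 5928 = 0 \cdot 1 \cdot 5928 = 0 \cdot 5928 = 0$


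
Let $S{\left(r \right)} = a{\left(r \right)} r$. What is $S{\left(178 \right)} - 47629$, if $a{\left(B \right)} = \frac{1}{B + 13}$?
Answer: $- \frac{9096961}{191} \approx -47628.0$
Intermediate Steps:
$a{\left(B \right)} = \frac{1}{13 + B}$
$S{\left(r \right)} = \frac{r}{13 + r}$
$S{\left(178 \right)} - 47629 = \frac{178}{13 + 178} - 47629 = \frac{178}{191} - 47629 = - \frac{9096961}{191}$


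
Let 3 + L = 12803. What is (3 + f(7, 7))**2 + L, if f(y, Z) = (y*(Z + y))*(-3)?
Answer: 97481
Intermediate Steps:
L = 12800 (L = -3 + 12803 = 12800)
f(y, Z) = -3*y*(Z + y)
(3 + f(7, 7))**2 + L = (3 - 3*7*(7 + 7))**2 + 12800 = (3 - 3*7*14)**2 + 12800 = (3 - 294)**2 + 12800 = (-291)**2 + 12800 = 84681 + 12800 = 97481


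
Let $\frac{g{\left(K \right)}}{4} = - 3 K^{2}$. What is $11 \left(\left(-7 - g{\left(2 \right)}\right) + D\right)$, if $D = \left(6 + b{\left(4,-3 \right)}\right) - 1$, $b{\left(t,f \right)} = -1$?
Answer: $495$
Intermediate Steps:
$g{\left(K \right)} = - 12 K^{2}$ ($g{\left(K \right)} = 4 \left(- 3 K^{2}\right) = - 12 K^{2}$)
$D = 4$ ($D = \left(6 - 1\right) - 1 = 5 - 1 = 4$)
$11 \left(\left(-7 - g{\left(2 \right)}\right) + D\right) = 11 \left(\left(-7 - - 12 \cdot 2^{2}\right) + 4\right) = 11 \left(\left(-7 - \left(-12\right) 4\right) + 4\right) = 11 \left(\left(-7 - -48\right) + 4\right) = 11 \left(\left(-7 + 48\right) + 4\right) = 11 \left(41 + 4\right) = 11 \cdot 45 = 495$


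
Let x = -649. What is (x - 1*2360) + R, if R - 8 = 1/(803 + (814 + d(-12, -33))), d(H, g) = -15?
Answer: -4807601/1602 ≈ -3001.0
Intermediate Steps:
R = 12817/1602 (R = 8 + 1/(803 + (814 - 15)) = 8 + 1/(803 + 799) = 8 + 1/1602 = 12817/1602 ≈ 8.0006)
(x - 1*2360) + R = (-649 - 1*2360) + 12817/1602 = (-649 - 2360) + 12817/1602 = -3009 + 12817/1602 = -4807601/1602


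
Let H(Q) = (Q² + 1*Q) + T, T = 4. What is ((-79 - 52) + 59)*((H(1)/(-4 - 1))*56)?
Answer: 24192/5 ≈ 4838.4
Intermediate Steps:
H(Q) = 4 + Q + Q² (H(Q) = (Q² + 1*Q) + 4 = (Q² + Q) + 4 = (Q + Q²) + 4 = 4 + Q + Q²)
((-79 - 52) + 59)*((H(1)/(-4 - 1))*56) = ((-79 - 52) + 59)*(((4 + 1 + 1²)/(-4 - 1))*56) = (-131 + 59)*(((4 + 1 + 1)/(-5))*56) = -72*6*(-⅕)*56 = -(-432)*56/5 = -72*(-336/5) = 24192/5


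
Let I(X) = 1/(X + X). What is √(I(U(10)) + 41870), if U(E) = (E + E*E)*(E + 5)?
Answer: √4559643033/330 ≈ 204.62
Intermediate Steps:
U(E) = (5 + E)*(E + E²) (U(E) = (E + E²)*(5 + E) = (5 + E)*(E + E²))
I(X) = 1/(2*X)
√(I(U(10)) + 41870) = √(1/(2*((10*(5 + 10² + 6*10)))) + 41870) = √(1/(2*((10*(5 + 100 + 60)))) + 41870) = √(1/(2*((10*165))) + 41870) = √((½)/1650 + 41870) = √((½)*(1/1650) + 41870) = √(1/3300 + 41870) = √(138171001/3300) = √4559643033/330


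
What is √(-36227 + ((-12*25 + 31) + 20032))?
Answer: 28*I*√21 ≈ 128.31*I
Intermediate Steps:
√(-36227 + ((-12*25 + 31) + 20032)) = √(-36227 + ((-300 + 31) + 20032)) = √(-36227 + (-269 + 20032)) = √(-36227 + 19763) = √(-16464) = 28*I*√21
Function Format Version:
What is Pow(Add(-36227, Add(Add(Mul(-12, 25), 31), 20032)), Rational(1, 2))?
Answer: Mul(28, I, Pow(21, Rational(1, 2))) ≈ Mul(128.31, I)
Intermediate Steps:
Pow(Add(-36227, Add(Add(Mul(-12, 25), 31), 20032)), Rational(1, 2)) = Pow(Add(-36227, Add(Add(-300, 31), 20032)), Rational(1, 2)) = Pow(Add(-36227, Add(-269, 20032)), Rational(1, 2)) = Pow(Add(-36227, 19763), Rational(1, 2)) = Pow(-16464, Rational(1, 2)) = Mul(28, I, Pow(21, Rational(1, 2)))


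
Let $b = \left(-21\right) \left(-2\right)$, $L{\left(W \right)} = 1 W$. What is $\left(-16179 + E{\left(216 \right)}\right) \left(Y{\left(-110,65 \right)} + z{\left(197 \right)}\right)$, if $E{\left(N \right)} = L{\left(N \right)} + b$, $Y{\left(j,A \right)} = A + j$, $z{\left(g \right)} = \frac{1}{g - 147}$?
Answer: $\frac{35806329}{50} \approx 7.1613 \cdot 10^{5}$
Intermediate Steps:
$z{\left(g \right)} = \frac{1}{-147 + g}$
$L{\left(W \right)} = W$
$b = 42$
$E{\left(N \right)} = 42 + N$ ($E{\left(N \right)} = N + 42 = 42 + N$)
$\left(-16179 + E{\left(216 \right)}\right) \left(Y{\left(-110,65 \right)} + z{\left(197 \right)}\right) = \left(-16179 + \left(42 + 216\right)\right) \left(\left(65 - 110\right) + \frac{1}{-147 + 197}\right) = \left(-16179 + 258\right) \left(-45 + \frac{1}{50}\right) = - 15921 \left(-45 + \frac{1}{50}\right) = \left(-15921\right) \left(- \frac{2249}{50}\right) = \frac{35806329}{50}$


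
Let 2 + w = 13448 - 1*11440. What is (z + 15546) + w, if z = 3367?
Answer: 20919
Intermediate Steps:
w = 2006 (w = -2 + (13448 - 1*11440) = -2 + (13448 - 11440) = -2 + 2008 = 2006)
(z + 15546) + w = (3367 + 15546) + 2006 = 18913 + 2006 = 20919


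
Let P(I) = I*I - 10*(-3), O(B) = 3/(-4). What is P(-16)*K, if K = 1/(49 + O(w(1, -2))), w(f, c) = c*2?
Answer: 1144/193 ≈ 5.9275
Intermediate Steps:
w(f, c) = 2*c
O(B) = -3/4 (O(B) = 3*(-1/4) = -3/4)
P(I) = 30 + I**2 (P(I) = I**2 + 30 = 30 + I**2)
K = 4/193 (K = 1/(49 - 3/4) = 1/(193/4) = 4/193 ≈ 0.020725)
P(-16)*K = (30 + (-16)**2)*(4/193) = (30 + 256)*(4/193) = 286*(4/193) = 1144/193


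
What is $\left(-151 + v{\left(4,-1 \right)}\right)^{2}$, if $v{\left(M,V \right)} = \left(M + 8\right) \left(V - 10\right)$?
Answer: $80089$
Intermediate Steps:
$v{\left(M,V \right)} = \left(-10 + V\right) \left(8 + M\right)$ ($v{\left(M,V \right)} = \left(8 + M\right) \left(-10 + V\right) = \left(-10 + V\right) \left(8 + M\right)$)
$\left(-151 + v{\left(4,-1 \right)}\right)^{2} = \left(-151 + \left(-80 - 40 + 8 \left(-1\right) + 4 \left(-1\right)\right)\right)^{2} = \left(-151 - 132\right)^{2} = \left(-283\right)^{2} = 80089$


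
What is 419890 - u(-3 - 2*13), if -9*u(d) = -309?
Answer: 1259567/3 ≈ 4.1986e+5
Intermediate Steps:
u(d) = 103/3 (u(d) = -1/9*(-309) = 103/3)
419890 - u(-3 - 2*13) = 419890 - 1*103/3 = 419890 - 103/3 = 1259567/3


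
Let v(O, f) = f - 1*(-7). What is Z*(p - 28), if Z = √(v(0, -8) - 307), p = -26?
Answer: -108*I*√77 ≈ -947.7*I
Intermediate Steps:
v(O, f) = 7 + f (v(O, f) = f + 7 = 7 + f)
Z = 2*I*√77 (Z = √((7 - 8) - 307) = √(-1 - 307) = √(-308) = 2*I*√77 ≈ 17.55*I)
Z*(p - 28) = (2*I*√77)*(-26 - 28) = (2*I*√77)*(-54) = -108*I*√77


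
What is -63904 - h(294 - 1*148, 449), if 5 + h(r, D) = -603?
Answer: -63296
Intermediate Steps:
h(r, D) = -608 (h(r, D) = -5 - 603 = -608)
-63904 - h(294 - 1*148, 449) = -63904 - 1*(-608) = -63904 + 608 = -63296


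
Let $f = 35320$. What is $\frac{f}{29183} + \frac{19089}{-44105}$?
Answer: $\frac{1000714313}{1287116215} \approx 0.77749$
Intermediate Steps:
$\frac{f}{29183} + \frac{19089}{-44105} = \frac{35320}{29183} + \frac{19089}{-44105} = 35320 \cdot \frac{1}{29183} + 19089 \left(- \frac{1}{44105}\right) = \frac{35320}{29183} - \frac{19089}{44105} = \frac{1000714313}{1287116215}$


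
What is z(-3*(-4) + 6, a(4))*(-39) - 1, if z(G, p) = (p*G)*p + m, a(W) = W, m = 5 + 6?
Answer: -11662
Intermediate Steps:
m = 11
z(G, p) = 11 + G*p² (z(G, p) = (p*G)*p + 11 = (G*p)*p + 11 = G*p² + 11 = 11 + G*p²)
z(-3*(-4) + 6, a(4))*(-39) - 1 = (11 + (-3*(-4) + 6)*4²)*(-39) - 1 = (11 + (12 + 6)*16)*(-39) - 1 = (11 + 18*16)*(-39) - 1 = (11 + 288)*(-39) - 1 = 299*(-39) - 1 = -11661 - 1 = -11662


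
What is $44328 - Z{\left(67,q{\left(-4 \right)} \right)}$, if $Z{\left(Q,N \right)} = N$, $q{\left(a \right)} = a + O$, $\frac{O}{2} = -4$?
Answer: $44340$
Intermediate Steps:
$O = -8$ ($O = 2 \left(-4\right) = -8$)
$q{\left(a \right)} = -8 + a$ ($q{\left(a \right)} = a - 8 = -8 + a$)
$44328 - Z{\left(67,q{\left(-4 \right)} \right)} = 44328 - \left(-8 - 4\right) = 44328 - -12 = 44328 + 12 = 44340$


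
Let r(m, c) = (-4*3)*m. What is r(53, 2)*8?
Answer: -5088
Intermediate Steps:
r(m, c) = -12*m
r(53, 2)*8 = -12*53*8 = -636*8 = -5088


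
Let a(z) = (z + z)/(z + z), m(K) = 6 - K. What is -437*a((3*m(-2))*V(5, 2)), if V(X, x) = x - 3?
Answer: -437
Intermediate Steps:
V(X, x) = -3 + x
a(z) = 1 (a(z) = (2*z)/((2*z)) = (2*z)*(1/(2*z)) = 1)
-437*a((3*m(-2))*V(5, 2)) = -437*1 = -437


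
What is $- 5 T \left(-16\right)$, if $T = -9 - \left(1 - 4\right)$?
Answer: $-480$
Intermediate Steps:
$T = -6$ ($T = -9 - \left(1 - 4\right) = -9 - -3 = -9 + 3 = -6$)
$- 5 T \left(-16\right) = \left(-5\right) \left(-6\right) \left(-16\right) = 30 \left(-16\right) = -480$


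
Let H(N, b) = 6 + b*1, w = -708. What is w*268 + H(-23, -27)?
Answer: -189765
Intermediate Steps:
H(N, b) = 6 + b
w*268 + H(-23, -27) = -708*268 + (6 - 27) = -189744 - 21 = -189765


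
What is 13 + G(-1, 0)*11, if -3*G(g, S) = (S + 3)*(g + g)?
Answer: 35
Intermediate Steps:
G(g, S) = -2*g*(3 + S)/3 (G(g, S) = -(S + 3)*(g + g)/3 = -(3 + S)*2*g/3 = -2*g*(3 + S)/3)
13 + G(-1, 0)*11 = 13 - 2/3*(-1)*(3 + 0)*11 = 13 - 2/3*(-1)*3*11 = 13 + 2*11 = 13 + 22 = 35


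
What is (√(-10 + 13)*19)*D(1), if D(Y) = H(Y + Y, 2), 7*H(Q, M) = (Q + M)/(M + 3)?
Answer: 76*√3/35 ≈ 3.7610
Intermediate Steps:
H(Q, M) = (M + Q)/(7*(3 + M)) (H(Q, M) = ((Q + M)/(M + 3))/7 = ((M + Q)/(3 + M))/7 = (M + Q)/(7*(3 + M)))
D(Y) = 2/35 + 2*Y/35 (D(Y) = (2 + (Y + Y))/(7*(3 + 2)) = (⅐)*(2 + 2*Y)/5 = (⅐)*(⅕)*(2 + 2*Y) = 2/35 + 2*Y/35)
(√(-10 + 13)*19)*D(1) = (√(-10 + 13)*19)*(2/35 + (2/35)*1) = (√3*19)*(2/35 + 2/35) = (19*√3)*(4/35) = 76*√3/35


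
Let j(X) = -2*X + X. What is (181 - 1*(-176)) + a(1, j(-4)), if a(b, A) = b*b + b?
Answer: 359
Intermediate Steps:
j(X) = -X
a(b, A) = b + b² (a(b, A) = b² + b = b + b²)
(181 - 1*(-176)) + a(1, j(-4)) = (181 - 1*(-176)) + 1*(1 + 1) = (181 + 176) + 1*2 = 357 + 2 = 359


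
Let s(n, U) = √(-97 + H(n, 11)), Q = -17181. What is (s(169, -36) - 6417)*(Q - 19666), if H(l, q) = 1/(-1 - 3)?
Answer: 236447199 - 36847*I*√389/2 ≈ 2.3645e+8 - 3.6337e+5*I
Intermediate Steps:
H(l, q) = -¼ (H(l, q) = 1/(-4) = -¼)
s(n, U) = I*√389/2 (s(n, U) = √(-97 - ¼) = √(-389/4) = I*√389/2)
(s(169, -36) - 6417)*(Q - 19666) = (I*√389/2 - 6417)*(-17181 - 19666) = (-6417 + I*√389/2)*(-36847) = 236447199 - 36847*I*√389/2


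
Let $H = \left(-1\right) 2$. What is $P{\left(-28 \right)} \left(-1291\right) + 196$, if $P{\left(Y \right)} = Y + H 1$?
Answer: $38926$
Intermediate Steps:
$H = -2$
$P{\left(Y \right)} = -2 + Y$ ($P{\left(Y \right)} = Y - 2 = -2 + Y$)
$P{\left(-28 \right)} \left(-1291\right) + 196 = \left(-2 - 28\right) \left(-1291\right) + 196 = \left(-30\right) \left(-1291\right) + 196 = 38730 + 196 = 38926$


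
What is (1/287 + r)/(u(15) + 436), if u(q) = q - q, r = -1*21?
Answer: -3013/62566 ≈ -0.048157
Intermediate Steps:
r = -21
u(q) = 0
(1/287 + r)/(u(15) + 436) = (1/287 - 21)/(0 + 436) = (1/287 - 21)/436 = -6026/287*1/436 = -3013/62566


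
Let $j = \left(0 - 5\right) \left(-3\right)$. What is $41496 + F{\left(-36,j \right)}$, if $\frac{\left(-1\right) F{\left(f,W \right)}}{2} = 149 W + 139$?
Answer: $36748$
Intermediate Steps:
$j = 15$ ($j = \left(-5\right) \left(-3\right) = 15$)
$F{\left(f,W \right)} = -278 - 298 W$ ($F{\left(f,W \right)} = - 2 \left(149 W + 139\right) = - 2 \left(139 + 149 W\right) = -278 - 298 W$)
$41496 + F{\left(-36,j \right)} = 41496 - 4748 = 36748$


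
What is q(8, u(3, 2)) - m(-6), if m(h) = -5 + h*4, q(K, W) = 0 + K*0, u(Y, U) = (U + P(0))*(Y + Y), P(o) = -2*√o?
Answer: 29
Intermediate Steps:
u(Y, U) = 2*U*Y (u(Y, U) = (U - 2*√0)*(Y + Y) = (U - 2*0)*(2*Y) = (U + 0)*(2*Y) = U*(2*Y) = 2*U*Y)
q(K, W) = 0 (q(K, W) = 0 + 0 = 0)
m(h) = -5 + 4*h
q(8, u(3, 2)) - m(-6) = 0 - (-5 + 4*(-6)) = 0 - (-5 - 24) = 0 - 1*(-29) = 0 + 29 = 29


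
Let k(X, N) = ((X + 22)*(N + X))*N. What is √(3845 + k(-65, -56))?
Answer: 3*I*√31947 ≈ 536.21*I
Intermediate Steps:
k(X, N) = N*(22 + X)*(N + X) (k(X, N) = ((22 + X)*(N + X))*N = N*(22 + X)*(N + X))
√(3845 + k(-65, -56)) = √(3845 - 56*((-65)² + 22*(-56) + 22*(-65) - 56*(-65))) = √(3845 - 56*(4225 - 1232 - 1430 + 3640)) = √(3845 - 56*5203) = √(3845 - 291368) = √(-287523) = 3*I*√31947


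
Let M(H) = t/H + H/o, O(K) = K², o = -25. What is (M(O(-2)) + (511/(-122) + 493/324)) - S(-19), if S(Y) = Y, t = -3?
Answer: 1905136/123525 ≈ 15.423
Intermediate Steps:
M(H) = -3/H - H/25 (M(H) = -3/H + H/(-25) = -3/H + H*(-1/25) = -3/H - H/25)
(M(O(-2)) + (511/(-122) + 493/324)) - S(-19) = ((-3/((-2)²) - 1/25*(-2)²) + (511/(-122) + 493/324)) - 1*(-19) = ((-3/4 - 1/25*4) + (511*(-1/122) + 493*(1/324))) + 19 = ((-3*¼ - 4/25) + (-511/122 + 493/324)) + 19 = ((-¾ - 4/25) - 52709/19764) + 19 = (-91/100 - 52709/19764) + 19 = -441839/123525 + 19 = 1905136/123525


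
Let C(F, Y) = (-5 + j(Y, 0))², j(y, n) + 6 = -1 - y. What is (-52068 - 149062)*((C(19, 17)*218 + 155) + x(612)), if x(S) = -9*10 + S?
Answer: -37010936950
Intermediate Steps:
j(y, n) = -7 - y (j(y, n) = -6 + (-1 - y) = -7 - y)
C(F, Y) = (-12 - Y)² (C(F, Y) = (-5 + (-7 - Y))² = (-12 - Y)²)
x(S) = -90 + S
(-52068 - 149062)*((C(19, 17)*218 + 155) + x(612)) = (-52068 - 149062)*(((12 + 17)²*218 + 155) + (-90 + 612)) = -201130*((29²*218 + 155) + 522) = -201130*((841*218 + 155) + 522) = -201130*((183338 + 155) + 522) = -201130*(183493 + 522) = -201130*184015 = -37010936950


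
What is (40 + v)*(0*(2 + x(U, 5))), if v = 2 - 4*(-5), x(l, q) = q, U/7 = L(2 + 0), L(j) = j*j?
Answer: 0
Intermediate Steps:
L(j) = j²
U = 28 (U = 7*(2 + 0)² = 7*2² = 7*4 = 28)
v = 22 (v = 2 + 20 = 22)
(40 + v)*(0*(2 + x(U, 5))) = (40 + 22)*(0*(2 + 5)) = 62*(0*7) = 62*0 = 0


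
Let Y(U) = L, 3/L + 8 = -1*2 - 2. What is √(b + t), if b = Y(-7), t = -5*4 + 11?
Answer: I*√37/2 ≈ 3.0414*I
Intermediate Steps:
L = -¼ (L = 3/(-8 + (-1*2 - 2)) = 3/(-8 + (-2 - 2)) = 3/(-8 - 4) = 3/(-12) = 3*(-1/12) = -¼ ≈ -0.25000)
Y(U) = -¼
t = -9 (t = -20 + 11 = -9)
b = -¼ ≈ -0.25000
√(b + t) = √(-¼ - 9) = √(-37/4) = I*√37/2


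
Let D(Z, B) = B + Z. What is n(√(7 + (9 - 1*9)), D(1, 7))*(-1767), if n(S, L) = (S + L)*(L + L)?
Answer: -226176 - 28272*√7 ≈ -3.0098e+5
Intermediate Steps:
n(S, L) = 2*L*(L + S) (n(S, L) = (L + S)*(2*L) = 2*L*(L + S))
n(√(7 + (9 - 1*9)), D(1, 7))*(-1767) = (2*(7 + 1)*((7 + 1) + √(7 + (9 - 1*9))))*(-1767) = (2*8*(8 + √(7 + (9 - 9))))*(-1767) = (2*8*(8 + √(7 + 0)))*(-1767) = (2*8*(8 + √7))*(-1767) = (128 + 16*√7)*(-1767) = -226176 - 28272*√7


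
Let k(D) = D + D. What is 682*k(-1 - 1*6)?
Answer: -9548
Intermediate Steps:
k(D) = 2*D
682*k(-1 - 1*6) = 682*(2*(-1 - 1*6)) = 682*(2*(-1 - 6)) = 682*(2*(-7)) = 682*(-14) = -9548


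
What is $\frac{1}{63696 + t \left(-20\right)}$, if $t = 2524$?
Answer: $\frac{1}{13216} \approx 7.5666 \cdot 10^{-5}$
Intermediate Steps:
$\frac{1}{63696 + t \left(-20\right)} = \frac{1}{63696 + 2524 \left(-20\right)} = \frac{1}{63696 - 50480} = \frac{1}{13216}$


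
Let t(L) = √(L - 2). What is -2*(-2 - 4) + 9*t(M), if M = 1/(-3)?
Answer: 12 + 3*I*√21 ≈ 12.0 + 13.748*I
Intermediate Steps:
M = -⅓ ≈ -0.33333
t(L) = √(-2 + L)
-2*(-2 - 4) + 9*t(M) = -2*(-2 - 4) + 9*√(-2 - ⅓) = -2*(-6) + 9*√(-7/3) = 12 + 9*(I*√21/3) = 12 + 3*I*√21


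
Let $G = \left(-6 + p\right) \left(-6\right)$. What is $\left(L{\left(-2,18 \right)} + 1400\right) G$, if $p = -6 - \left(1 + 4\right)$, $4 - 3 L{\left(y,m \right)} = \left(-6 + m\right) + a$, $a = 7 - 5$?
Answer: $142460$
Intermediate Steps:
$a = 2$ ($a = 7 - 5 = 2$)
$L{\left(y,m \right)} = \frac{8}{3} - \frac{m}{3}$ ($L{\left(y,m \right)} = \frac{4}{3} - \frac{\left(-6 + m\right) + 2}{3} = \frac{4}{3} - \frac{-4 + m}{3} = \frac{4}{3} - \left(- \frac{4}{3} + \frac{m}{3}\right) = \frac{8}{3} - \frac{m}{3}$)
$p = -11$ ($p = -6 - 5 = -11$)
$G = 102$ ($G = \left(-6 - 11\right) \left(-6\right) = \left(-17\right) \left(-6\right) = 102$)
$\left(L{\left(-2,18 \right)} + 1400\right) G = \left(\left(\frac{8}{3} - 6\right) + 1400\right) 102 = \left(- \frac{10}{3} + 1400\right) 102 = \frac{4190}{3} \cdot 102 = 142460$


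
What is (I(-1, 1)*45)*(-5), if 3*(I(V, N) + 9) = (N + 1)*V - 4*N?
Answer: 2475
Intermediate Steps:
I(V, N) = -9 - 4*N/3 + V*(1 + N)/3 (I(V, N) = -9 + ((N + 1)*V - 4*N)/3 = -9 + ((1 + N)*V - 4*N)/3 = -9 + (V*(1 + N) - 4*N)/3 = -9 + (-4*N + V*(1 + N))/3 = -9 + (-4*N/3 + V*(1 + N)/3) = -9 - 4*N/3 + V*(1 + N)/3)
(I(-1, 1)*45)*(-5) = ((-9 - 4/3*1 + (1/3)*(-1) + (1/3)*1*(-1))*45)*(-5) = ((-9 - 4/3 - 1/3 - 1/3)*45)*(-5) = -11*45*(-5) = -495*(-5) = 2475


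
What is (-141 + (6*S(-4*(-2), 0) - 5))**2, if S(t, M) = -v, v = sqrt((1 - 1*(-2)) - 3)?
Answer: 21316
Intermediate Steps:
v = 0 (v = sqrt((1 + 2) - 3) = sqrt(3 - 3) = sqrt(0) = 0)
S(t, M) = 0 (S(t, M) = -1*0 = 0)
(-141 + (6*S(-4*(-2), 0) - 5))**2 = (-141 + (6*0 - 5))**2 = (-141 + (0 - 5))**2 = (-141 - 5)**2 = (-146)**2 = 21316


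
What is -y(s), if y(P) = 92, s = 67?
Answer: -92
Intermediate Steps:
-y(s) = -1*92 = -92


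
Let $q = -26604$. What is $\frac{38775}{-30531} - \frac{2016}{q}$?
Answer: $- \frac{8981663}{7520803} \approx -1.1942$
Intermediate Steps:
$\frac{38775}{-30531} - \frac{2016}{q} = \frac{38775}{-30531} - \frac{2016}{-26604} = 38775 \left(- \frac{1}{30531}\right) - - \frac{56}{739} = - \frac{12925}{10177} + \frac{56}{739} = - \frac{8981663}{7520803}$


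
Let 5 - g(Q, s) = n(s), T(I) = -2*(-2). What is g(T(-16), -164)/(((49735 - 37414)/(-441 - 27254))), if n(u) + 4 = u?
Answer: -4791235/12321 ≈ -388.87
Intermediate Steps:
n(u) = -4 + u
T(I) = 4
g(Q, s) = 9 - s (g(Q, s) = 5 - (-4 + s) = 5 + (4 - s) = 9 - s)
g(T(-16), -164)/(((49735 - 37414)/(-441 - 27254))) = (9 - 1*(-164))/(((49735 - 37414)/(-441 - 27254))) = (9 + 164)/((12321/(-27695))) = 173/((12321*(-1/27695))) = 173/(-12321/27695) = 173*(-27695/12321) = -4791235/12321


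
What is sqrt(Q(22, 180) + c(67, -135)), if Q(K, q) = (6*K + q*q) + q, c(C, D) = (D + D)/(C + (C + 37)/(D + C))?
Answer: sqrt(4501944762)/371 ≈ 180.85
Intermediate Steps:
c(C, D) = 2*D/(C + (37 + C)/(C + D)) (c(C, D) = (2*D)/(C + (37 + C)/(C + D)) = 2*D/(C + (37 + C)/(C + D)))
Q(K, q) = q + q**2 + 6*K (Q(K, q) = (6*K + q**2) + q = (q**2 + 6*K) + q = q + q**2 + 6*K)
sqrt(Q(22, 180) + c(67, -135)) = sqrt((180 + 180**2 + 6*22) + 2*(-135)*(67 - 135)/(37 + 67 + 67**2 + 67*(-135))) = sqrt((180 + 32400 + 132) + 2*(-135)*(-68)/(37 + 67 + 4489 - 9045)) = sqrt(32712 + 2*(-135)*(-68)/(-4452)) = sqrt(32712 + 2*(-135)*(-1/4452)*(-68)) = sqrt(32712 - 1530/371) = sqrt(12134622/371) = sqrt(4501944762)/371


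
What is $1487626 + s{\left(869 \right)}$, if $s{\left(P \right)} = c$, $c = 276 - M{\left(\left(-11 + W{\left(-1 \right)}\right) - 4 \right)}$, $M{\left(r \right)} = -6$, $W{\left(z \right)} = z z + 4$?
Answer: $1487908$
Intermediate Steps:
$W{\left(z \right)} = 4 + z^{2}$ ($W{\left(z \right)} = z^{2} + 4 = 4 + z^{2}$)
$c = 282$ ($c = 276 - -6 = 276 + 6 = 282$)
$s{\left(P \right)} = 282$
$1487626 + s{\left(869 \right)} = 1487626 + 282 = 1487908$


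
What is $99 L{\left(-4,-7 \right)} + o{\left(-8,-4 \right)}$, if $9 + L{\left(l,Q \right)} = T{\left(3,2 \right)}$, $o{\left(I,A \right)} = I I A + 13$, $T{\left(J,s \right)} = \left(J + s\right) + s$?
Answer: $-441$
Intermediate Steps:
$T{\left(J,s \right)} = J + 2 s$
$o{\left(I,A \right)} = 13 + A I^{2}$ ($o{\left(I,A \right)} = I^{2} A + 13 = A I^{2} + 13 = 13 + A I^{2}$)
$L{\left(l,Q \right)} = -2$ ($L{\left(l,Q \right)} = -9 + \left(3 + 2 \cdot 2\right) = -9 + \left(3 + 4\right) = -9 + 7 = -2$)
$99 L{\left(-4,-7 \right)} + o{\left(-8,-4 \right)} = 99 \left(-2\right) + \left(13 - 4 \left(-8\right)^{2}\right) = -198 + \left(13 - 256\right) = -198 - 243 = -441$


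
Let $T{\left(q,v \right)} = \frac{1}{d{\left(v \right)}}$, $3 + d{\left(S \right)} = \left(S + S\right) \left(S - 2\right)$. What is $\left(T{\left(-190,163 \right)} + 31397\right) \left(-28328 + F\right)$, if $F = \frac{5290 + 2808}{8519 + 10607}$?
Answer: $- \frac{446385813084174480}{501894929} \approx -8.894 \cdot 10^{8}$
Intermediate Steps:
$d{\left(S \right)} = -3 + 2 S \left(-2 + S\right)$ ($d{\left(S \right)} = -3 + \left(S + S\right) \left(S - 2\right) = -3 + 2 S \left(-2 + S\right)$)
$T{\left(q,v \right)} = \frac{1}{-3 - 4 v + 2 v^{2}}$
$F = \frac{4049}{9563}$ ($F = \frac{8098}{19126} = 8098 \cdot \frac{1}{19126} = \frac{4049}{9563} \approx 0.4234$)
$\left(T{\left(-190,163 \right)} + 31397\right) \left(-28328 + F\right) = \left(\frac{1}{-3 - 652 + 2 \cdot 163^{2}} + 31397\right) \left(-28328 + \frac{4049}{9563}\right) = \left(\frac{1}{-3 - 652 + 2 \cdot 26569} + 31397\right) \left(- \frac{270896615}{9563}\right) = \left(\frac{1}{-3 - 652 + 53138} + 31397\right) \left(- \frac{270896615}{9563}\right) = \left(\frac{1}{52483} + 31397\right) \left(- \frac{270896615}{9563}\right) = \frac{1647808752}{52483} \left(- \frac{270896615}{9563}\right) = - \frac{446385813084174480}{501894929}$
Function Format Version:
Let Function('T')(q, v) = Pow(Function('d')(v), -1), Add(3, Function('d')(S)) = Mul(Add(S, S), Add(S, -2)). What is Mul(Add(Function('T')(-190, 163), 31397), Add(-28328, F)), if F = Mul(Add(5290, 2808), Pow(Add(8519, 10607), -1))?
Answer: Rational(-446385813084174480, 501894929) ≈ -8.8940e+8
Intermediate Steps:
Function('d')(S) = Add(-3, Mul(2, S, Add(-2, S))) (Function('d')(S) = Add(-3, Mul(Add(S, S), Add(S, -2))) = Add(-3, Mul(Mul(2, S), Add(-2, S))) = Add(-3, Mul(2, S, Add(-2, S))))
Function('T')(q, v) = Pow(Add(-3, Mul(-4, v), Mul(2, Pow(v, 2))), -1)
F = Rational(4049, 9563) (F = Mul(8098, Pow(19126, -1)) = Mul(8098, Rational(1, 19126)) = Rational(4049, 9563) ≈ 0.42340)
Mul(Add(Function('T')(-190, 163), 31397), Add(-28328, F)) = Mul(Add(Pow(Add(-3, Mul(-4, 163), Mul(2, Pow(163, 2))), -1), 31397), Add(-28328, Rational(4049, 9563))) = Mul(Add(Pow(Add(-3, -652, Mul(2, 26569)), -1), 31397), Rational(-270896615, 9563)) = Mul(Add(Pow(Add(-3, -652, 53138), -1), 31397), Rational(-270896615, 9563)) = Mul(Add(Pow(52483, -1), 31397), Rational(-270896615, 9563)) = Mul(Add(Rational(1, 52483), 31397), Rational(-270896615, 9563)) = Mul(Rational(1647808752, 52483), Rational(-270896615, 9563)) = Rational(-446385813084174480, 501894929)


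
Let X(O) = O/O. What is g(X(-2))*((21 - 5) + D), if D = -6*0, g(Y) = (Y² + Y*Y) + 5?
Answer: 112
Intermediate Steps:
X(O) = 1
g(Y) = 5 + 2*Y² (g(Y) = (Y² + Y²) + 5 = 2*Y² + 5 = 5 + 2*Y²)
D = 0
g(X(-2))*((21 - 5) + D) = (5 + 2*1²)*((21 - 5) + 0) = (5 + 2*1)*(16 + 0) = (5 + 2)*16 = 7*16 = 112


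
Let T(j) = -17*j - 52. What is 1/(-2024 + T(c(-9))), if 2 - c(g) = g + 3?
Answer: -1/2212 ≈ -0.00045208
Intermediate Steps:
c(g) = -1 - g (c(g) = 2 - (g + 3) = 2 - (3 + g) = 2 + (-3 - g) = -1 - g)
T(j) = -52 - 17*j
1/(-2024 + T(c(-9))) = 1/(-2024 + (-52 - 17*(-1 - 1*(-9)))) = 1/(-2024 + (-52 - 17*(-1 + 9))) = 1/(-2024 + (-52 - 17*8)) = 1/(-2024 + (-52 - 136)) = 1/(-2024 - 188) = 1/(-2212) = -1/2212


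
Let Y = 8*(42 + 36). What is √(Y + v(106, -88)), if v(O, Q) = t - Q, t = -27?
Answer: √685 ≈ 26.173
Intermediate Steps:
v(O, Q) = -27 - Q
Y = 624 (Y = 8*78 = 624)
√(Y + v(106, -88)) = √(624 + (-27 - 1*(-88))) = √(624 + (-27 + 88)) = √(624 + 61) = √685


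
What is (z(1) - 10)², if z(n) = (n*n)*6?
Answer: 16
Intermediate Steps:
z(n) = 6*n² (z(n) = n²*6 = 6*n²)
(z(1) - 10)² = (6*1² - 10)² = (6*1 - 10)² = (6 - 10)² = (-4)² = 16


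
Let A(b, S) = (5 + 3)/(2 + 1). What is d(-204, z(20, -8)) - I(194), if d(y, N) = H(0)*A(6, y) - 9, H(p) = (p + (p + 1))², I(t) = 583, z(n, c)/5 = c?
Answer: -1768/3 ≈ -589.33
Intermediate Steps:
z(n, c) = 5*c
A(b, S) = 8/3
H(p) = (1 + 2*p)² (H(p) = (p + (1 + p))² = (1 + 2*p)²)
d(y, N) = -19/3 (d(y, N) = (1 + 2*0)²*(8/3) - 9 = (1 + 0)²*(8/3) - 9 = 1²*(8/3) - 9 = 1*(8/3) - 9 = 8/3 - 9 = -19/3)
d(-204, z(20, -8)) - I(194) = -19/3 - 1*583 = -19/3 - 583 = -1768/3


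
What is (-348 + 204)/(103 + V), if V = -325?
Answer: 24/37 ≈ 0.64865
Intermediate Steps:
(-348 + 204)/(103 + V) = (-348 + 204)/(103 - 325) = -144/(-222) = -144*(-1/222) = 24/37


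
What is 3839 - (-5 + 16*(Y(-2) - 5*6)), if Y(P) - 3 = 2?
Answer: 4244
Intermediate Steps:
Y(P) = 5 (Y(P) = 3 + 2 = 5)
3839 - (-5 + 16*(Y(-2) - 5*6)) = 3839 - (-5 + 16*(5 - 5*6)) = 3839 - (-5 + 16*(5 - 30)) = 3839 - (-5 + 16*(-25)) = 3839 - (-5 - 400) = 3839 - 1*(-405) = 3839 + 405 = 4244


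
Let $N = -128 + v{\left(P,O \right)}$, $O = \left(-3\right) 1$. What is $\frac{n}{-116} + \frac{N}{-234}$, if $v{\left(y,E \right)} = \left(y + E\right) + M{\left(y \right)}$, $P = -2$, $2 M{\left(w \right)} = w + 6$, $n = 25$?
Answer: $\frac{4673}{13572} \approx 0.34431$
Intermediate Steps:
$O = -3$
$M{\left(w \right)} = 3 + \frac{w}{2}$ ($M{\left(w \right)} = \frac{w + 6}{2} = \frac{6 + w}{2} = 3 + \frac{w}{2}$)
$v{\left(y,E \right)} = 3 + E + \frac{3 y}{2}$ ($v{\left(y,E \right)} = \left(y + E\right) + \left(3 + \frac{y}{2}\right) = \left(E + y\right) + \left(3 + \frac{y}{2}\right) = 3 + E + \frac{3 y}{2}$)
$N = -131$ ($N = -128 + \left(3 - 3 + \frac{3}{2} \left(-2\right)\right) = -128 - 3 = -131$)
$\frac{n}{-116} + \frac{N}{-234} = \frac{25}{-116} - \frac{131}{-234} = 25 \left(- \frac{1}{116}\right) - - \frac{131}{234} = - \frac{25}{116} + \frac{131}{234} = \frac{4673}{13572}$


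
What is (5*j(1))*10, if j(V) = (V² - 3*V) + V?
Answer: -50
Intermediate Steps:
j(V) = V² - 2*V
(5*j(1))*10 = (5*(1*(-2 + 1)))*10 = (5*(1*(-1)))*10 = (5*(-1))*10 = -5*10 = -50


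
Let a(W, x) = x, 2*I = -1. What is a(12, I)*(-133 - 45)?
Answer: 89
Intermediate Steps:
I = -½ (I = (½)*(-1) = -½ ≈ -0.50000)
a(12, I)*(-133 - 45) = -(-133 - 45)/2 = -½*(-178) = 89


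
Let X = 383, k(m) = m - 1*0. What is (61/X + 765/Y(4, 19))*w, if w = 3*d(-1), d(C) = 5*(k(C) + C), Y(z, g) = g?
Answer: -8824620/7277 ≈ -1212.7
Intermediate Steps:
k(m) = m (k(m) = m + 0 = m)
d(C) = 10*C (d(C) = 5*(C + C) = 5*(2*C) = 10*C)
w = -30 (w = 3*(10*(-1)) = 3*(-10) = -30)
(61/X + 765/Y(4, 19))*w = (61/383 + 765/19)*(-30) = (294154/7277)*(-30) = -8824620/7277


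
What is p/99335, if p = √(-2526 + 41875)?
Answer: 19*√109/99335 ≈ 0.0019969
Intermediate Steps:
p = 19*√109 (p = √39349 = 19*√109 ≈ 198.37)
p/99335 = (19*√109)/99335 = (19*√109)*(1/99335) = 19*√109/99335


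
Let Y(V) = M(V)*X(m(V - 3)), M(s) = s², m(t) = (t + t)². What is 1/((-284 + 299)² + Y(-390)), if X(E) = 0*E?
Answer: 1/225 ≈ 0.0044444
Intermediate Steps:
m(t) = 4*t² (m(t) = (2*t)² = 4*t²)
X(E) = 0
Y(V) = 0 (Y(V) = V²*0 = 0)
1/((-284 + 299)² + Y(-390)) = 1/((-284 + 299)² + 0) = 1/(15² + 0) = 1/(225 + 0) = 1/225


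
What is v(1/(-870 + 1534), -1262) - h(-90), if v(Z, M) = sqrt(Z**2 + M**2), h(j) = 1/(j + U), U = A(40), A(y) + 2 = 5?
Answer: 1/87 + 5*sqrt(28087614761)/664 ≈ 1262.0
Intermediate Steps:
A(y) = 3 (A(y) = -2 + 5 = 3)
U = 3
h(j) = 1/(3 + j) (h(j) = 1/(j + 3) = 1/(3 + j))
v(Z, M) = sqrt(M**2 + Z**2)
v(1/(-870 + 1534), -1262) - h(-90) = sqrt((-1262)**2 + (1/(-870 + 1534))**2) - 1/(3 - 90) = sqrt(1592644 + (1/664)**2) - 1/(-87) = sqrt(1592644 + (1/664)**2) - 1*(-1/87) = sqrt(1592644 + 1/440896) + 1/87 = sqrt(702190369025/440896) + 1/87 = 5*sqrt(28087614761)/664 + 1/87 = 1/87 + 5*sqrt(28087614761)/664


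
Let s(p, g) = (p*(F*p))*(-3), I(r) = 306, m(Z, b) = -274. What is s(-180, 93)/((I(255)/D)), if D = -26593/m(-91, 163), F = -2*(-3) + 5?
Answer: -789812100/2329 ≈ -3.3912e+5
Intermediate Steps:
F = 11 (F = 6 + 5 = 11)
D = 26593/274 (D = -26593/(-274) = -26593*(-1/274) = 26593/274 ≈ 97.055)
s(p, g) = -33*p² (s(p, g) = (p*(11*p))*(-3) = (11*p²)*(-3) = -33*p²)
s(-180, 93)/((I(255)/D)) = (-33*(-180)²)/((306/(26593/274))) = (-33*32400)/((306*(274/26593))) = -1069200/83844/26593 = -1069200*26593/83844 = -789812100/2329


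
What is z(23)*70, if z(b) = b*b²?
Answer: 851690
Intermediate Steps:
z(b) = b³
z(23)*70 = 23³*70 = 12167*70 = 851690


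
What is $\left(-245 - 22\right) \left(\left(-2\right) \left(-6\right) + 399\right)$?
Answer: $-109737$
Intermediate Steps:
$\left(-245 - 22\right) \left(\left(-2\right) \left(-6\right) + 399\right) = - 267 \left(12 + 399\right) = \left(-267\right) 411 = -109737$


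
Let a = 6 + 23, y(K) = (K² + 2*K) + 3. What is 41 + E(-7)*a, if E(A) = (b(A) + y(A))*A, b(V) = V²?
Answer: -17620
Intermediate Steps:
y(K) = 3 + K² + 2*K
E(A) = A*(3 + 2*A + 2*A²) (E(A) = (A² + (3 + A² + 2*A))*A = (3 + 2*A + 2*A²)*A = A*(3 + 2*A + 2*A²))
a = 29
41 + E(-7)*a = 41 - 7*(3 + 2*(-7) + 2*(-7)²)*29 = 41 - 7*(3 - 14 + 2*49)*29 = 41 - 7*(3 - 14 + 98)*29 = 41 - 7*87*29 = 41 - 609*29 = 41 - 17661 = -17620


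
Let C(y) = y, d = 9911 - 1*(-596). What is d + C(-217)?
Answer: 10290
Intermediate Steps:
d = 10507 (d = 9911 + 596 = 10507)
d + C(-217) = 10507 - 217 = 10290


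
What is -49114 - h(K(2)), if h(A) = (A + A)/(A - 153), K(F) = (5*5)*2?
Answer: -5058642/103 ≈ -49113.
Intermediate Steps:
K(F) = 50 (K(F) = 25*2 = 50)
h(A) = 2*A/(-153 + A) (h(A) = (2*A)/(-153 + A) = 2*A/(-153 + A))
-49114 - h(K(2)) = -49114 - 2*50/(-153 + 50) = -49114 - 2*50/(-103) = -49114 - 2*50*(-1)/103 = -49114 - 1*(-100/103) = -49114 + 100/103 = -5058642/103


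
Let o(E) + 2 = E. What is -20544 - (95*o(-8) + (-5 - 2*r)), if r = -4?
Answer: -19597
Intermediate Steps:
o(E) = -2 + E
-20544 - (95*o(-8) + (-5 - 2*r)) = -20544 - (95*(-2 - 8) + (-5 - 2*(-4))) = -20544 - (95*(-10) + (-5 + 8)) = -20544 - (-950 + 3) = -20544 - 1*(-947) = -20544 + 947 = -19597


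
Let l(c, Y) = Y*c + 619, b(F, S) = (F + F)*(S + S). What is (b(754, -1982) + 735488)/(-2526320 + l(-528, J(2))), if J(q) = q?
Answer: 5242224/2526757 ≈ 2.0747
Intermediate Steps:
b(F, S) = 4*F*S (b(F, S) = (2*F)*(2*S) = 4*F*S)
l(c, Y) = 619 + Y*c
(b(754, -1982) + 735488)/(-2526320 + l(-528, J(2))) = (4*754*(-1982) + 735488)/(-2526320 + (619 + 2*(-528))) = (-5977712 + 735488)/(-2526320 + (619 - 1056)) = -5242224/(-2526320 - 437) = -5242224/(-2526757) = -5242224*(-1/2526757) = 5242224/2526757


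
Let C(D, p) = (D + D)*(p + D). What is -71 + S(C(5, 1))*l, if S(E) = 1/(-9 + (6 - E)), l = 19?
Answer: -4492/63 ≈ -71.302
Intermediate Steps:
C(D, p) = 2*D*(D + p) (C(D, p) = (2*D)*(D + p) = 2*D*(D + p))
S(E) = 1/(-3 - E)
-71 + S(C(5, 1))*l = -71 - 1/(3 + 2*5*(5 + 1))*19 = -71 - 1/(3 + 2*5*6)*19 = -71 - 1/(3 + 60)*19 = -71 - 1/63*19 = -71 - 19/63 = -4492/63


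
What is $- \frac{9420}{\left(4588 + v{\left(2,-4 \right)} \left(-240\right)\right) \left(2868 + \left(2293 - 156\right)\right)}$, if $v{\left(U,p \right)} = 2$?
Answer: $- \frac{471}{1028027} \approx -0.00045816$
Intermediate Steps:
$- \frac{9420}{\left(4588 + v{\left(2,-4 \right)} \left(-240\right)\right) \left(2868 + \left(2293 - 156\right)\right)} = - \frac{9420}{\left(4588 + 2 \left(-240\right)\right) \left(2868 + \left(2293 - 156\right)\right)} = - \frac{9420}{\left(4588 - 480\right) \left(2868 + 2137\right)} = - \frac{9420}{4108 \cdot 5005} = - \frac{9420}{20560540} = \left(-9420\right) \frac{1}{20560540} = - \frac{471}{1028027}$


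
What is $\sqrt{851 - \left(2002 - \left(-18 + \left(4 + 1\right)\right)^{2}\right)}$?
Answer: $i \sqrt{982} \approx 31.337 i$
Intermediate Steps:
$\sqrt{851 - \left(2002 - \left(-18 + \left(4 + 1\right)\right)^{2}\right)} = \sqrt{851 - \left(2002 - \left(-18 + 5\right)^{2}\right)} = \sqrt{851 - \left(2002 - \left(-13\right)^{2}\right)} = \sqrt{851 + \left(169 - 2002\right)} = \sqrt{851 - 1833} = \sqrt{-982} = i \sqrt{982}$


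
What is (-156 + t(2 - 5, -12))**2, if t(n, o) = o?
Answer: 28224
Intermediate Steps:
(-156 + t(2 - 5, -12))**2 = (-156 - 12)**2 = (-168)**2 = 28224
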